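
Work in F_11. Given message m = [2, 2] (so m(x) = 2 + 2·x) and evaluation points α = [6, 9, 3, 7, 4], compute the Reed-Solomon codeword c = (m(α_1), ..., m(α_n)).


c = [3, 9, 8, 5, 10]

Message polynomial: m(x) = 2 + 2·x (mod 11).
For each evaluation point α_i, compute m(α_i) mod 11:
  α_1 = 6: Horner steps 2 → 3, so m(6) = 3.
  α_2 = 9: Horner steps 2 → 9, so m(9) = 9.
  α_3 = 3: Horner steps 2 → 8, so m(3) = 8.
  α_4 = 7: Horner steps 2 → 5, so m(7) = 5.
  α_5 = 4: Horner steps 2 → 10, so m(4) = 10.
Codeword c = [3, 9, 8, 5, 10] ∈ F_11^5.


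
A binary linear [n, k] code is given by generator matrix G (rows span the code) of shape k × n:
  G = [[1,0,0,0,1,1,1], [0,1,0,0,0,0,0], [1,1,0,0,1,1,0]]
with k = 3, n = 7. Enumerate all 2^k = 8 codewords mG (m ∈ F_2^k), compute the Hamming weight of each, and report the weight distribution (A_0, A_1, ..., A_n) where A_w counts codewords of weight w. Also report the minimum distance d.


Weight distribution: A_0 = 1, A_1 = 2, A_2 = 1, A_3 = 1, A_4 = 2, A_5 = 1. Minimum distance d = 1.

Enumerate all 2^3 = 8 messages m ∈ F_2^3.
For each, compute codeword c = mG in F_2^7, then tally its weight.
  m = 000 → c = 0000000, weight = 0.
  m = 100 → c = 1000111, weight = 4.
  m = 010 → c = 0100000, weight = 1.
  m = 110 → c = 1100111, weight = 5.
  m = 001 → c = 1100110, weight = 4.
  m = 101 → c = 0100001, weight = 2.
  m = 011 → c = 1000110, weight = 3.
  m = 111 → c = 0000001, weight = 1.
Tally weights:
  weight 0: 1 codewords.
  weight 1: 2 codewords.
  weight 2: 1 codewords.
  weight 3: 1 codewords.
  weight 4: 2 codewords.
  weight 5: 1 codewords.
Minimum distance d = smallest w > 0 with A_w > 0 = 1.
Sanity: Σ A_w = 8 = 2^3 = 8 ✓.


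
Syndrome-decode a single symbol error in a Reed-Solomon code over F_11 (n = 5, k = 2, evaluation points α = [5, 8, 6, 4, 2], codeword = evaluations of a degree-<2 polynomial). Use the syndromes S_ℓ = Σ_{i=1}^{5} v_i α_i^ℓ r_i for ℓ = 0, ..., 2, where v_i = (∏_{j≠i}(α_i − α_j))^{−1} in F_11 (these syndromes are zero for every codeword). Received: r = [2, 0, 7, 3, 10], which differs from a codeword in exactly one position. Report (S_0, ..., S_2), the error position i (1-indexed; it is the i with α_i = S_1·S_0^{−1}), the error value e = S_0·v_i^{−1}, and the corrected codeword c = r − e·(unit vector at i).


S = (7, 2, 10), error at position 1, error magnitude e = 8, c = [5, 0, 7, 3, 10].

Step 1: column multipliers v_i = (∏_{j≠i}(α_i − α_j))^{−1} mod 11.
  i = 1 (α = 5): (5−8)(5−6)(5−4)(5−2) = (−3)·(−1)·1·3 = 9 ≡ 9, so v_1 = 9^{−1} = 5 (mod 11).
  i = 2 (α = 8): (8−5)(8−6)(8−4)(8−2) = 3·2·4·6 = 144 ≡ 1, so v_2 = 1^{−1} = 1 (mod 11).
  i = 3 (α = 6): (6−5)(6−8)(6−4)(6−2) = 1·(−2)·2·4 = −16 ≡ 6, so v_3 = 6^{−1} = 2 (mod 11).
  i = 4 (α = 4): (4−5)(4−8)(4−6)(4−2) = (−1)·(−4)·(−2)·2 = −16 ≡ 6, so v_4 = 6^{−1} = 2 (mod 11).
  i = 5 (α = 2): (2−5)(2−8)(2−6)(2−4) = (−3)·(−6)·(−4)·(−2) = 144 ≡ 1, so v_5 = 1^{−1} = 1 (mod 11).
  v = [5, 1, 2, 2, 1].
Step 2: syndromes of r = [2, 0, 7, 3, 10] (all sums mod 11).
  S_0 = Σ v_i r_i = 5·2 + 1·0 + 2·7 + 2·3 + 1·10 = 40 ≡ 7.
  S_1 = Σ v_i α_i r_i = 5·5·2 + 1·8·0 + 2·6·7 + 2·4·3 + 1·2·10 = 178 ≡ 2.
  α_i^2 mod 11 = [3, 9, 3, 5, 4].
  S_2 = Σ v_i α_i^2 r_i = 5·3·2 + 1·9·0 + 2·3·7 + 2·5·3 + 1·4·10 = 142 ≡ 10.
  S = (7, 2, 10) ≠ 0, so r is not a codeword (an error is present).
Step 3: locate the error. For a single error e at position i, S_ℓ = v_i·e·α_i^ℓ, so α_err = S_1/S_0.
  S_0^{−1} = 7^{−1} = 8 (mod 11), so α_err = 2·8 = 16 ≡ 5 = α_1. Error position i = 1.
  Consistency check: S_2/S_1 = 10·6 = 60 ≡ 5 = α_err ✓ (single-error assumption holds).
Step 4: error magnitude e = S_0/v_1 = S_0·∏_{j≠1}(α_1 − α_j) = 7·9 = 63 ≡ 8 (mod 11).
Step 5: correct position 1: c_1 = r_1 − e = 2 − 8 ≡ 5 (mod 11). Hence c = [5, 0, 7, 3, 10].
  Check: interpolating c through the α_i gives m(x) = 6 + 2·x (degree < 2) with m(α_i) = c_i for every i, so c is indeed a codeword.


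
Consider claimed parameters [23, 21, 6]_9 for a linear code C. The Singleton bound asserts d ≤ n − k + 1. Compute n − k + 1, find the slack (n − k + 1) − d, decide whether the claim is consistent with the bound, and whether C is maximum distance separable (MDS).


Singleton RHS = n − k + 1 = 3, slack = -3, bound violated (no such code; not MDS).

Singleton bound: d ≤ n − k + 1.
Here n = 23, k = 21, so n − k + 1 = 3.
Given d = 6, check d ≤ 3: NO.
Slack = (n − k + 1) − d = -3.
The slack is negative: d = 6 exceeds n − k + 1 = 3 by 3, so the Singleton bound is violated and no linear [23, 21, 6]_9 code can exist. In particular it is not MDS (MDS requires d = n − k + 1 exactly).
Description: the claimed parameters are [23, 21, 6]_9; such a code would be impossible (violates the Singleton bound).


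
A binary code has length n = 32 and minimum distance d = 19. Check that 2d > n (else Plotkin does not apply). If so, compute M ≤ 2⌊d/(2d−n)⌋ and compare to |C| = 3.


Plotkin bound M ≤ 6; given |C| = 3 ≤ bound (satisfied).

Check applicability: 2d = 38, n = 32.
2d − n = 6 > 0, so Plotkin applies.
Compute d/(2d−n) = 19/6 ≈ 3.1667.
⌊d/(2d−n)⌋ = 3.
Plotkin bound: M ≤ 2·3 = 6.
Given |C| = 3, check: satisfied.
This |C| is below the Plotkin bound.


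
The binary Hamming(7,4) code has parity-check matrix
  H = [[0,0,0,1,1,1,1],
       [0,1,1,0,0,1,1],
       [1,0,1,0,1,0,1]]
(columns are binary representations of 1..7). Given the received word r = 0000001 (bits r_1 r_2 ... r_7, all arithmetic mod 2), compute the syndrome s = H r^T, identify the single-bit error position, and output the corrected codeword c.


s = (1, 1, 1)^T, error position = 7, corrected codeword c = 0000000

Compute s = H r^T mod 2 one row at a time:
  s_1 = 0 + 0 + 0 + 1 = 1 ≡ 1 (mod 2).
  s_2 = 0 + 0 + 0 + 1 = 1 ≡ 1 (mod 2).
  s_3 = 0 + 0 + 0 + 1 = 1 ≡ 1 (mod 2).
s = (1, 1, 1)^T — this equals column 7 of H (binary 111), so error is at position 7.
Correct: flip bit 7 of r = 0000001 to get c = 0000000.


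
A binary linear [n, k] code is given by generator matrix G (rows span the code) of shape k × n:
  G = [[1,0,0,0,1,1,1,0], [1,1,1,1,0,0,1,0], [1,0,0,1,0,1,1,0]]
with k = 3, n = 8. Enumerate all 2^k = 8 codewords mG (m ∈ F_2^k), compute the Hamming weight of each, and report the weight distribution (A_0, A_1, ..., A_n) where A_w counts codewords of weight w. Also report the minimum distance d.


Weight distribution: A_0 = 1, A_2 = 1, A_3 = 1, A_4 = 2, A_5 = 3. Minimum distance d = 2.

Enumerate all 2^3 = 8 messages m ∈ F_2^3.
For each, compute codeword c = mG in F_2^8, then tally its weight.
  m = 000 → c = 00000000, weight = 0.
  m = 100 → c = 10001110, weight = 4.
  m = 010 → c = 11110010, weight = 5.
  m = 110 → c = 01111100, weight = 5.
  m = 001 → c = 10010110, weight = 4.
  m = 101 → c = 00011000, weight = 2.
  m = 011 → c = 01100100, weight = 3.
  m = 111 → c = 11101010, weight = 5.
Tally weights:
  weight 0: 1 codewords.
  weight 2: 1 codewords.
  weight 3: 1 codewords.
  weight 4: 2 codewords.
  weight 5: 3 codewords.
Minimum distance d = smallest w > 0 with A_w > 0 = 2.
Sanity: Σ A_w = 8 = 2^3 = 8 ✓.


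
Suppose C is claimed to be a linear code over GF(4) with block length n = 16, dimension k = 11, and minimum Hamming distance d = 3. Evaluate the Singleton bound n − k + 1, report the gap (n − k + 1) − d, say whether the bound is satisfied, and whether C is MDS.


Singleton RHS = n − k + 1 = 6, slack = 3, bound satisfied, not MDS.

Singleton bound: d ≤ n − k + 1.
Here n = 16, k = 11, so n − k + 1 = 6.
Given d = 3, check d ≤ 6: YES.
Slack = (n − k + 1) − d = 3.
The code is NOT MDS (slack = 3 > 0).
Description: the claimed parameters are [16, 11, 3]_4; such a code would be non-MDS.


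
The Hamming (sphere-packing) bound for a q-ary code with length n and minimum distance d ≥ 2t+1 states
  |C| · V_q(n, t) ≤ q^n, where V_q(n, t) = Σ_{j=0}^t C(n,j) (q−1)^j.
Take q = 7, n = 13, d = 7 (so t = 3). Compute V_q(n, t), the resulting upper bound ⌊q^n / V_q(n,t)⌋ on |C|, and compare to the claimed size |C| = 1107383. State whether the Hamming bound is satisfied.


V_q(n, t) = 64663, q^n = 96889010407, Hamming bound = 1498368, |C| = 1107383 ≤ bound (satisfied).

Step 1: Compute V_q(n, t) = Σ_{j=0}^3 C(n, j) (q−1)^j.
  j = 0: C(13,0)·(6)^0 = 1·1 = 1.
  j = 1: C(13,1)·(6)^1 = 13·6 = 78.
  j = 2: C(13,2)·(6)^2 = 78·36 = 2808.
  j = 3: C(13,3)·(6)^3 = 286·216 = 61776.
  V_q(n, t) = 1 + 78 + 2808 + 61776 = 64663.
Step 2: q^n = 7^13 = 96889010407.
Step 3: Hamming bound ⌊q^n / V_q(n,t)⌋ = ⌊96889010407/64663⌋ = 1498368.
Step 4: Compare |C| = 1107383 to 1498368: satisfied.
The claimed |C| lies below the Hamming bound.


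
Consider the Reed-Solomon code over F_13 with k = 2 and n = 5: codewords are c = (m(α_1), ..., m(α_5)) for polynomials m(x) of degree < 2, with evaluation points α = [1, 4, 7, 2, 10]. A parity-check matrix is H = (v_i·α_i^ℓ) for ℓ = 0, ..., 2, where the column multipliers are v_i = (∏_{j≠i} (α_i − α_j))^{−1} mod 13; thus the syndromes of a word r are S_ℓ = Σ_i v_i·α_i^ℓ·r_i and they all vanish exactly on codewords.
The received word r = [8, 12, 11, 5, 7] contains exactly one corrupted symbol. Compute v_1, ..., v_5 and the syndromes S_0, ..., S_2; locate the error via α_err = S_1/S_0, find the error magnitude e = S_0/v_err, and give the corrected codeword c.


S = (7, 10, 5), error at position 3, error magnitude e = 8, c = [8, 12, 3, 5, 7].

Step 1: column multipliers v_i = (∏_{j≠i}(α_i − α_j))^{−1} mod 13.
  i = 1 (α = 1): (1−4)(1−7)(1−2)(1−10) = (−3)·(−6)·(−1)·(−9) = 162 ≡ 6, so v_1 = 6^{−1} = 11 (mod 13).
  i = 2 (α = 4): (4−1)(4−7)(4−2)(4−10) = 3·(−3)·2·(−6) = 108 ≡ 4, so v_2 = 4^{−1} = 10 (mod 13).
  i = 3 (α = 7): (7−1)(7−4)(7−2)(7−10) = 6·3·5·(−3) = −270 ≡ 3, so v_3 = 3^{−1} = 9 (mod 13).
  i = 4 (α = 2): (2−1)(2−4)(2−7)(2−10) = 1·(−2)·(−5)·(−8) = −80 ≡ 11, so v_4 = 11^{−1} = 6 (mod 13).
  i = 5 (α = 10): (10−1)(10−4)(10−7)(10−2) = 9·6·3·8 = 1296 ≡ 9, so v_5 = 9^{−1} = 3 (mod 13).
  v = [11, 10, 9, 6, 3].
Step 2: syndromes of r = [8, 12, 11, 5, 7] (all sums mod 13).
  S_0 = Σ v_i r_i = 11·8 + 10·12 + 9·11 + 6·5 + 3·7 = 358 ≡ 7.
  S_1 = Σ v_i α_i r_i = 11·1·8 + 10·4·12 + 9·7·11 + 6·2·5 + 3·10·7 = 1531 ≡ 10.
  α_i^2 mod 13 = [1, 3, 10, 4, 9].
  S_2 = Σ v_i α_i^2 r_i = 11·1·8 + 10·3·12 + 9·10·11 + 6·4·5 + 3·9·7 = 1747 ≡ 5.
  S = (7, 10, 5) ≠ 0, so r is not a codeword (an error is present).
Step 3: locate the error. For a single error e at position i, S_ℓ = v_i·e·α_i^ℓ, so α_err = S_1/S_0.
  S_0^{−1} = 7^{−1} = 2 (mod 13), so α_err = 10·2 = 20 ≡ 7 = α_3. Error position i = 3.
  Consistency check: S_2/S_1 = 5·4 = 20 ≡ 7 = α_err ✓ (single-error assumption holds).
Step 4: error magnitude e = S_0/v_3 = S_0·∏_{j≠3}(α_3 − α_j) = 7·3 = 21 ≡ 8 (mod 13).
Step 5: correct position 3: c_3 = r_3 − e = 11 − 8 ≡ 3 (mod 13). Hence c = [8, 12, 3, 5, 7].
  Check: interpolating c through the α_i gives m(x) = 11 + 10·x (degree < 2) with m(α_i) = c_i for every i, so c is indeed a codeword.


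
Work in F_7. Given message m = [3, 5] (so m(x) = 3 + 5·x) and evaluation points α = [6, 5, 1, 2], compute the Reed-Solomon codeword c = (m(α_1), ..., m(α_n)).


c = [5, 0, 1, 6]

Message polynomial: m(x) = 3 + 5·x (mod 7).
For each evaluation point α_i, compute m(α_i) mod 7:
  α_1 = 6: Horner steps 5 → 5, so m(6) = 5.
  α_2 = 5: Horner steps 5 → 0, so m(5) = 0.
  α_3 = 1: Horner steps 5 → 1, so m(1) = 1.
  α_4 = 2: Horner steps 5 → 6, so m(2) = 6.
Codeword c = [5, 0, 1, 6] ∈ F_7^4.


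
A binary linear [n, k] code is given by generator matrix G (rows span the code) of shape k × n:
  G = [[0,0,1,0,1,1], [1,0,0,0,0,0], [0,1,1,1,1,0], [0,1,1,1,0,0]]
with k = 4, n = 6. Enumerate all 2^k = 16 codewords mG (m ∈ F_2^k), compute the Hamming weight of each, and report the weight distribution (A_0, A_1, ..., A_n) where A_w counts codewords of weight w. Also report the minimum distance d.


Weight distribution: A_0 = 1, A_1 = 2, A_2 = 2, A_3 = 4, A_4 = 5, A_5 = 2. Minimum distance d = 1.

Enumerate all 2^4 = 16 messages m ∈ F_2^4.
For each, compute codeword c = mG in F_2^6, then tally its weight.
  m = 0000 → c = 000000, weight = 0.
  m = 1000 → c = 001011, weight = 3.
  m = 0100 → c = 100000, weight = 1.
  m = 1100 → c = 101011, weight = 4.
  m = 0010 → c = 011110, weight = 4.
  m = 1010 → c = 010101, weight = 3.
  m = 0110 → c = 111110, weight = 5.
  m = 1110 → c = 110101, weight = 4.
  m = 0001 → c = 011100, weight = 3.
  m = 1001 → c = 010111, weight = 4.
  m = 0101 → c = 111100, weight = 4.
  m = 1101 → c = 110111, weight = 5.
  m = 0011 → c = 000010, weight = 1.
  m = 1011 → c = 001001, weight = 2.
  m = 0111 → c = 100010, weight = 2.
  m = 1111 → c = 101001, weight = 3.
Tally weights:
  weight 0: 1 codewords.
  weight 1: 2 codewords.
  weight 2: 2 codewords.
  weight 3: 4 codewords.
  weight 4: 5 codewords.
  weight 5: 2 codewords.
Minimum distance d = smallest w > 0 with A_w > 0 = 1.
Sanity: Σ A_w = 16 = 2^4 = 16 ✓.


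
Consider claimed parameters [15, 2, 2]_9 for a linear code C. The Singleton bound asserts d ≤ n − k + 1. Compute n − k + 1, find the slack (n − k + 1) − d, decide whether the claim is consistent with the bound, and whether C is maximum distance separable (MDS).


Singleton RHS = n − k + 1 = 14, slack = 12, bound satisfied, not MDS.

Singleton bound: d ≤ n − k + 1.
Here n = 15, k = 2, so n − k + 1 = 14.
Given d = 2, check d ≤ 14: YES.
Slack = (n − k + 1) − d = 12.
The code is NOT MDS (slack = 12 > 0).
Description: the claimed parameters are [15, 2, 2]_9; such a code would be non-MDS.


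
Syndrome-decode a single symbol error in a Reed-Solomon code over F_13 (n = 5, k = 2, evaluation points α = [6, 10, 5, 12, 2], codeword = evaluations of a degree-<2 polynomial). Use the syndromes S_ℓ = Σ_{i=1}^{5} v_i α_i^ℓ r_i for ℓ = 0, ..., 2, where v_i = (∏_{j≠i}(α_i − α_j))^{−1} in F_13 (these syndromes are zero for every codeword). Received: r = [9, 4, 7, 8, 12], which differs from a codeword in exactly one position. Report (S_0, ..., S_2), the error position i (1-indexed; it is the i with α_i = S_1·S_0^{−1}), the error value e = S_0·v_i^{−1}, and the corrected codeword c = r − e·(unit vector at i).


S = (1, 2, 4), error at position 5, error magnitude e = 11, c = [9, 4, 7, 8, 1].

Step 1: column multipliers v_i = (∏_{j≠i}(α_i − α_j))^{−1} mod 13.
  i = 1 (α = 6): (6−10)(6−5)(6−12)(6−2) = (−4)·1·(−6)·4 = 96 ≡ 5, so v_1 = 5^{−1} = 8 (mod 13).
  i = 2 (α = 10): (10−6)(10−5)(10−12)(10−2) = 4·5·(−2)·8 = −320 ≡ 5, so v_2 = 5^{−1} = 8 (mod 13).
  i = 3 (α = 5): (5−6)(5−10)(5−12)(5−2) = (−1)·(−5)·(−7)·3 = −105 ≡ 12, so v_3 = 12^{−1} = 12 (mod 13).
  i = 4 (α = 12): (12−6)(12−10)(12−5)(12−2) = 6·2·7·10 = 840 ≡ 8, so v_4 = 8^{−1} = 5 (mod 13).
  i = 5 (α = 2): (2−6)(2−10)(2−5)(2−12) = (−4)·(−8)·(−3)·(−10) = 960 ≡ 11, so v_5 = 11^{−1} = 6 (mod 13).
  v = [8, 8, 12, 5, 6].
Step 2: syndromes of r = [9, 4, 7, 8, 12] (all sums mod 13).
  S_0 = Σ v_i r_i = 8·9 + 8·4 + 12·7 + 5·8 + 6·12 = 300 ≡ 1.
  S_1 = Σ v_i α_i r_i = 8·6·9 + 8·10·4 + 12·5·7 + 5·12·8 + 6·2·12 = 1796 ≡ 2.
  α_i^2 mod 13 = [10, 9, 12, 1, 4].
  S_2 = Σ v_i α_i^2 r_i = 8·10·9 + 8·9·4 + 12·12·7 + 5·1·8 + 6·4·12 = 2344 ≡ 4.
  S = (1, 2, 4) ≠ 0, so r is not a codeword (an error is present).
Step 3: locate the error. For a single error e at position i, S_ℓ = v_i·e·α_i^ℓ, so α_err = S_1/S_0.
  S_0^{−1} = 1^{−1} = 1 (mod 13), so α_err = 2·1 = 2 ≡ 2 = α_5. Error position i = 5.
  Consistency check: S_2/S_1 = 4·7 = 28 ≡ 2 = α_err ✓ (single-error assumption holds).
Step 4: error magnitude e = S_0/v_5 = S_0·∏_{j≠5}(α_5 − α_j) = 1·11 = 11 ≡ 11 (mod 13).
Step 5: correct position 5: c_5 = r_5 − e = 12 − 11 ≡ 1 (mod 13). Hence c = [9, 4, 7, 8, 1].
  Check: interpolating c through the α_i gives m(x) = 10 + 2·x (degree < 2) with m(α_i) = c_i for every i, so c is indeed a codeword.


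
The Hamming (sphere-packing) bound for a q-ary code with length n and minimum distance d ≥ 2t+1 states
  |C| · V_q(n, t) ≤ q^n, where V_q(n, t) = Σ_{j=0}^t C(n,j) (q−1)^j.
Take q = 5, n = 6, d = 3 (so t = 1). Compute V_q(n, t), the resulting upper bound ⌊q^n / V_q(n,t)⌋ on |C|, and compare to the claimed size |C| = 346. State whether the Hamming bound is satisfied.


V_q(n, t) = 25, q^n = 15625, Hamming bound = 625, |C| = 346 ≤ bound (satisfied).

Step 1: Compute V_q(n, t) = Σ_{j=0}^1 C(n, j) (q−1)^j.
  j = 0: C(6,0)·(4)^0 = 1·1 = 1.
  j = 1: C(6,1)·(4)^1 = 6·4 = 24.
  V_q(n, t) = 1 + 24 = 25.
Step 2: q^n = 5^6 = 15625.
Step 3: Hamming bound ⌊q^n / V_q(n,t)⌋ = ⌊15625/25⌋ = 625.
Step 4: Compare |C| = 346 to 625: satisfied.
The claimed |C| lies below the Hamming bound.


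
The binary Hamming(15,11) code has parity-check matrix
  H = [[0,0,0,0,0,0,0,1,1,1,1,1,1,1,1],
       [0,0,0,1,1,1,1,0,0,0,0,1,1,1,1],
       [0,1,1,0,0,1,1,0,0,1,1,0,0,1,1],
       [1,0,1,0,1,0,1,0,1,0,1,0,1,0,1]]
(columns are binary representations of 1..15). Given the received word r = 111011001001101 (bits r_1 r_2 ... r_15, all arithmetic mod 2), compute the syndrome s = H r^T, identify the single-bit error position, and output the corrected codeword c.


s = (0, 1, 0, 0)^T, error position = 4, corrected codeword c = 111111001001101

Compute s = H r^T mod 2 one row at a time:
  s_1 = 0 + 1 + 0 + 0 + 1 + 1 + 0 + 1 = 4 ≡ 0 (mod 2).
  s_2 = 0 + 1 + 1 + 0 + 1 + 1 + 0 + 1 = 5 ≡ 1 (mod 2).
  s_3 = 1 + 1 + 1 + 0 + 0 + 0 + 0 + 1 = 4 ≡ 0 (mod 2).
  s_4 = 1 + 1 + 1 + 0 + 1 + 0 + 1 + 1 = 6 ≡ 0 (mod 2).
s = (0, 1, 0, 0)^T — this equals column 4 of H (binary 0100), so error is at position 4.
Correct: flip bit 4 of r = 111011001001101 to get c = 111111001001101.


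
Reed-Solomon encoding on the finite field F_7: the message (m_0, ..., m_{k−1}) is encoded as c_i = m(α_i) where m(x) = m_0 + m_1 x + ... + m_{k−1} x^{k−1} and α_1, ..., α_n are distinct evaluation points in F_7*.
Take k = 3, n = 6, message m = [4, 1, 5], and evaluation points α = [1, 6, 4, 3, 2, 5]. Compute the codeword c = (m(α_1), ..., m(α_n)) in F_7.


c = [3, 1, 4, 3, 5, 1]

Message polynomial: m(x) = 4 + 1·x + 5·x^2 (mod 7).
For each evaluation point α_i, compute m(α_i) mod 7:
  α_1 = 1: Horner steps 5 → 6 → 3, so m(1) = 3.
  α_2 = 6: Horner steps 5 → 3 → 1, so m(6) = 1.
  α_3 = 4: Horner steps 5 → 0 → 4, so m(4) = 4.
  α_4 = 3: Horner steps 5 → 2 → 3, so m(3) = 3.
  α_5 = 2: Horner steps 5 → 4 → 5, so m(2) = 5.
  α_6 = 5: Horner steps 5 → 5 → 1, so m(5) = 1.
Codeword c = [3, 1, 4, 3, 5, 1] ∈ F_7^6.


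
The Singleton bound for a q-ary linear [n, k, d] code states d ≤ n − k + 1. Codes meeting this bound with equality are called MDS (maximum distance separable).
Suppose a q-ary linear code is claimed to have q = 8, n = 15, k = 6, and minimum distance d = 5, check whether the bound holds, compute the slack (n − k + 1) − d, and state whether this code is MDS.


Singleton RHS = n − k + 1 = 10, slack = 5, bound satisfied, not MDS.

Singleton bound: d ≤ n − k + 1.
Here n = 15, k = 6, so n − k + 1 = 10.
Given d = 5, check d ≤ 10: YES.
Slack = (n − k + 1) − d = 5.
The code is NOT MDS (slack = 5 > 0).
Description: the claimed parameters are [15, 6, 5]_8; such a code would be non-MDS.


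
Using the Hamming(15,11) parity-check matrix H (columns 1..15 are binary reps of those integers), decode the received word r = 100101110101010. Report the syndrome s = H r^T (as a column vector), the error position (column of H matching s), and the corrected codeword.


s = (0, 1, 0, 0)^T, error position = 4, corrected codeword c = 100001110101010

Compute s = H r^T mod 2 one row at a time:
  s_1 = 1 + 0 + 1 + 0 + 1 + 0 + 1 + 0 = 4 ≡ 0 (mod 2).
  s_2 = 1 + 0 + 1 + 1 + 1 + 0 + 1 + 0 = 5 ≡ 1 (mod 2).
  s_3 = 0 + 0 + 1 + 1 + 1 + 0 + 1 + 0 = 4 ≡ 0 (mod 2).
  s_4 = 1 + 0 + 0 + 1 + 0 + 0 + 0 + 0 = 2 ≡ 0 (mod 2).
s = (0, 1, 0, 0)^T — this equals column 4 of H (binary 0100), so error is at position 4.
Correct: flip bit 4 of r = 100101110101010 to get c = 100001110101010.


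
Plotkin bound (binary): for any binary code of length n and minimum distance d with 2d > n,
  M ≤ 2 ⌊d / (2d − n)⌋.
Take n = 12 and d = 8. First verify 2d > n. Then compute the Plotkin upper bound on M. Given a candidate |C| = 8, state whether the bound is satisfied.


Plotkin bound M ≤ 4; given |C| = 8 > bound (violated).

Check applicability: 2d = 16, n = 12.
2d − n = 4 > 0, so Plotkin applies.
Compute d/(2d−n) = 8/4 ≈ 2.0000.
⌊d/(2d−n)⌋ = 2.
Plotkin bound: M ≤ 2·2 = 4.
Given |C| = 8, check: VIOLATED.
This |C| is above the Plotkin bound, so no binary code with n = 12, d = 8 and 8 codewords exists.


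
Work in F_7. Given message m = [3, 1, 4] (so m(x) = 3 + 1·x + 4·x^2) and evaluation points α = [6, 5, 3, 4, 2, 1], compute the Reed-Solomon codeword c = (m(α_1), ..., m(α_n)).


c = [6, 3, 0, 1, 0, 1]

Message polynomial: m(x) = 3 + 1·x + 4·x^2 (mod 7).
For each evaluation point α_i, compute m(α_i) mod 7:
  α_1 = 6: Horner steps 4 → 4 → 6, so m(6) = 6.
  α_2 = 5: Horner steps 4 → 0 → 3, so m(5) = 3.
  α_3 = 3: Horner steps 4 → 6 → 0, so m(3) = 0.
  α_4 = 4: Horner steps 4 → 3 → 1, so m(4) = 1.
  α_5 = 2: Horner steps 4 → 2 → 0, so m(2) = 0.
  α_6 = 1: Horner steps 4 → 5 → 1, so m(1) = 1.
Codeword c = [6, 3, 0, 1, 0, 1] ∈ F_7^6.


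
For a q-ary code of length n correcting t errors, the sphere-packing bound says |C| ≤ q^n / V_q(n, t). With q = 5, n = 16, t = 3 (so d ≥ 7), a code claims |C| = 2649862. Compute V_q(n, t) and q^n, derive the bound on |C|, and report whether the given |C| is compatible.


V_q(n, t) = 37825, q^n = 152587890625, Hamming bound = 4034048, |C| = 2649862 ≤ bound (satisfied).

Step 1: Compute V_q(n, t) = Σ_{j=0}^3 C(n, j) (q−1)^j.
  j = 0: C(16,0)·(4)^0 = 1·1 = 1.
  j = 1: C(16,1)·(4)^1 = 16·4 = 64.
  j = 2: C(16,2)·(4)^2 = 120·16 = 1920.
  j = 3: C(16,3)·(4)^3 = 560·64 = 35840.
  V_q(n, t) = 1 + 64 + 1920 + 35840 = 37825.
Step 2: q^n = 5^16 = 152587890625.
Step 3: Hamming bound ⌊q^n / V_q(n,t)⌋ = ⌊152587890625/37825⌋ = 4034048.
Step 4: Compare |C| = 2649862 to 4034048: satisfied.
The claimed |C| lies below the Hamming bound.


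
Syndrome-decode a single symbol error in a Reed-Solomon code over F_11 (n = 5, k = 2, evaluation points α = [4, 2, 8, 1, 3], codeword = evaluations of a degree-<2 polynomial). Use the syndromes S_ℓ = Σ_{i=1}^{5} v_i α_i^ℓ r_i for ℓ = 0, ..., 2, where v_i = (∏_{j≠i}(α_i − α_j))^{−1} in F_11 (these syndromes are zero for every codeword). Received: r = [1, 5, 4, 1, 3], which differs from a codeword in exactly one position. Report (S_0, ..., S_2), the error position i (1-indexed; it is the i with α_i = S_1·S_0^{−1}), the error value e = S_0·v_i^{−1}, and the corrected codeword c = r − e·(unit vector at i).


S = (3, 3, 3), error at position 4, error magnitude e = 5, c = [1, 5, 4, 7, 3].

Step 1: column multipliers v_i = (∏_{j≠i}(α_i − α_j))^{−1} mod 11.
  i = 1 (α = 4): (4−2)(4−8)(4−1)(4−3) = 2·(−4)·3·1 = −24 ≡ 9, so v_1 = 9^{−1} = 5 (mod 11).
  i = 2 (α = 2): (2−4)(2−8)(2−1)(2−3) = (−2)·(−6)·1·(−1) = −12 ≡ 10, so v_2 = 10^{−1} = 10 (mod 11).
  i = 3 (α = 8): (8−4)(8−2)(8−1)(8−3) = 4·6·7·5 = 840 ≡ 4, so v_3 = 4^{−1} = 3 (mod 11).
  i = 4 (α = 1): (1−4)(1−2)(1−8)(1−3) = (−3)·(−1)·(−7)·(−2) = 42 ≡ 9, so v_4 = 9^{−1} = 5 (mod 11).
  i = 5 (α = 3): (3−4)(3−2)(3−8)(3−1) = (−1)·1·(−5)·2 = 10 ≡ 10, so v_5 = 10^{−1} = 10 (mod 11).
  v = [5, 10, 3, 5, 10].
Step 2: syndromes of r = [1, 5, 4, 1, 3] (all sums mod 11).
  S_0 = Σ v_i r_i = 5·1 + 10·5 + 3·4 + 5·1 + 10·3 = 102 ≡ 3.
  S_1 = Σ v_i α_i r_i = 5·4·1 + 10·2·5 + 3·8·4 + 5·1·1 + 10·3·3 = 311 ≡ 3.
  α_i^2 mod 11 = [5, 4, 9, 1, 9].
  S_2 = Σ v_i α_i^2 r_i = 5·5·1 + 10·4·5 + 3·9·4 + 5·1·1 + 10·9·3 = 608 ≡ 3.
  S = (3, 3, 3) ≠ 0, so r is not a codeword (an error is present).
Step 3: locate the error. For a single error e at position i, S_ℓ = v_i·e·α_i^ℓ, so α_err = S_1/S_0.
  S_0^{−1} = 3^{−1} = 4 (mod 11), so α_err = 3·4 = 12 ≡ 1 = α_4. Error position i = 4.
  Consistency check: S_2/S_1 = 3·4 = 12 ≡ 1 = α_err ✓ (single-error assumption holds).
Step 4: error magnitude e = S_0/v_4 = S_0·∏_{j≠4}(α_4 − α_j) = 3·9 = 27 ≡ 5 (mod 11).
Step 5: correct position 4: c_4 = r_4 − e = 1 − 5 ≡ 7 (mod 11). Hence c = [1, 5, 4, 7, 3].
  Check: interpolating c through the α_i gives m(x) = 9 + 9·x (degree < 2) with m(α_i) = c_i for every i, so c is indeed a codeword.


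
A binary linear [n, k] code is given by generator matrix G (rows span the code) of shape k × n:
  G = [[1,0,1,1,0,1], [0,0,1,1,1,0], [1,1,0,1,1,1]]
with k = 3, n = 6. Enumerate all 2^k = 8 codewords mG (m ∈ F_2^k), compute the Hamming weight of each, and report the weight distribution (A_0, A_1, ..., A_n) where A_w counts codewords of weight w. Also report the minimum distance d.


Weight distribution: A_0 = 1, A_2 = 1, A_3 = 3, A_4 = 2, A_5 = 1. Minimum distance d = 2.

Enumerate all 2^3 = 8 messages m ∈ F_2^3.
For each, compute codeword c = mG in F_2^6, then tally its weight.
  m = 000 → c = 000000, weight = 0.
  m = 100 → c = 101101, weight = 4.
  m = 010 → c = 001110, weight = 3.
  m = 110 → c = 100011, weight = 3.
  m = 001 → c = 110111, weight = 5.
  m = 101 → c = 011010, weight = 3.
  m = 011 → c = 111001, weight = 4.
  m = 111 → c = 010100, weight = 2.
Tally weights:
  weight 0: 1 codewords.
  weight 2: 1 codewords.
  weight 3: 3 codewords.
  weight 4: 2 codewords.
  weight 5: 1 codewords.
Minimum distance d = smallest w > 0 with A_w > 0 = 2.
Sanity: Σ A_w = 8 = 2^3 = 8 ✓.


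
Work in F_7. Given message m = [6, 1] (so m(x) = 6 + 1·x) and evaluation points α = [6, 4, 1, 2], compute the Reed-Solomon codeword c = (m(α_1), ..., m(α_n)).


c = [5, 3, 0, 1]

Message polynomial: m(x) = 6 + 1·x (mod 7).
For each evaluation point α_i, compute m(α_i) mod 7:
  α_1 = 6: Horner steps 1 → 5, so m(6) = 5.
  α_2 = 4: Horner steps 1 → 3, so m(4) = 3.
  α_3 = 1: Horner steps 1 → 0, so m(1) = 0.
  α_4 = 2: Horner steps 1 → 1, so m(2) = 1.
Codeword c = [5, 3, 0, 1] ∈ F_7^4.


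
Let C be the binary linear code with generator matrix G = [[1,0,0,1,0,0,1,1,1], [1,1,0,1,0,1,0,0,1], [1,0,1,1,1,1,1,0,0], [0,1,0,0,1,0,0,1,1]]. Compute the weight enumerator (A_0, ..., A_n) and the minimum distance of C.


Weight distribution: A_0 = 1, A_3 = 2, A_4 = 4, A_5 = 6, A_6 = 2, A_8 = 1. Minimum distance d = 3.

Enumerate all 2^4 = 16 messages m ∈ F_2^4.
For each, compute codeword c = mG in F_2^9, then tally its weight.
  m = 0000 → c = 000000000, weight = 0.
  m = 1000 → c = 100100111, weight = 5.
  m = 0100 → c = 110101001, weight = 5.
  m = 1100 → c = 010001110, weight = 4.
  m = 0010 → c = 101111100, weight = 6.
  m = 1010 → c = 001011011, weight = 5.
  m = 0110 → c = 011010101, weight = 5.
  m = 1110 → c = 111110010, weight = 6.
  m = 0001 → c = 010010011, weight = 4.
  m = 1001 → c = 110110100, weight = 5.
  m = 0101 → c = 100111010, weight = 5.
  m = 1101 → c = 000011101, weight = 4.
  m = 0011 → c = 111101111, weight = 8.
  m = 1011 → c = 011001000, weight = 3.
  m = 0111 → c = 001000110, weight = 3.
  m = 1111 → c = 101100001, weight = 4.
Tally weights:
  weight 0: 1 codewords.
  weight 3: 2 codewords.
  weight 4: 4 codewords.
  weight 5: 6 codewords.
  weight 6: 2 codewords.
  weight 8: 1 codewords.
Minimum distance d = smallest w > 0 with A_w > 0 = 3.
Sanity: Σ A_w = 16 = 2^4 = 16 ✓.


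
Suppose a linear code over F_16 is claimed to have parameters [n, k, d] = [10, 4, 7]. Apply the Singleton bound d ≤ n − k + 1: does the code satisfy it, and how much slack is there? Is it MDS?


Singleton RHS = n − k + 1 = 7, slack = 0, bound satisfied, MDS.

Singleton bound: d ≤ n − k + 1.
Here n = 10, k = 4, so n − k + 1 = 7.
Given d = 7, check d ≤ 7: YES.
Slack = (n − k + 1) − d = 0.
The code is MDS (slack = 0).
Description: the claimed parameters are [10, 4, 7]_16; such a code would be MDS (meets Singleton bound).


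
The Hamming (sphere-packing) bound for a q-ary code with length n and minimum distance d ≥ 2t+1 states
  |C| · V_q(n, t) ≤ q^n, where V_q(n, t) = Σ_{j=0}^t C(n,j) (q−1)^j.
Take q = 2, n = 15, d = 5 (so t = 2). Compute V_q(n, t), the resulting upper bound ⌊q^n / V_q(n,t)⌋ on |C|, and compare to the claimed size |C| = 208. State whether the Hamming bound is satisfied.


V_q(n, t) = 121, q^n = 32768, Hamming bound = 270, |C| = 208 ≤ bound (satisfied).

Step 1: Compute V_q(n, t) = Σ_{j=0}^2 C(n, j) (q−1)^j.
  j = 0: C(15,0)·(1)^0 = 1·1 = 1.
  j = 1: C(15,1)·(1)^1 = 15·1 = 15.
  j = 2: C(15,2)·(1)^2 = 105·1 = 105.
  V_q(n, t) = 1 + 15 + 105 = 121.
Step 2: q^n = 2^15 = 32768.
Step 3: Hamming bound ⌊q^n / V_q(n,t)⌋ = ⌊32768/121⌋ = 270.
Step 4: Compare |C| = 208 to 270: satisfied.
The claimed |C| lies below the Hamming bound.


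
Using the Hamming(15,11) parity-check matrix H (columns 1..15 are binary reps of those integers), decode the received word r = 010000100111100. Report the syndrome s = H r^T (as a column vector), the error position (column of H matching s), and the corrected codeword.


s = (0, 1, 0, 1)^T, error position = 5, corrected codeword c = 010010100111100

Compute s = H r^T mod 2 one row at a time:
  s_1 = 0 + 0 + 1 + 1 + 1 + 1 + 0 + 0 = 4 ≡ 0 (mod 2).
  s_2 = 0 + 0 + 0 + 1 + 1 + 1 + 0 + 0 = 3 ≡ 1 (mod 2).
  s_3 = 1 + 0 + 0 + 1 + 1 + 1 + 0 + 0 = 4 ≡ 0 (mod 2).
  s_4 = 0 + 0 + 0 + 1 + 0 + 1 + 1 + 0 = 3 ≡ 1 (mod 2).
s = (0, 1, 0, 1)^T — this equals column 5 of H (binary 0101), so error is at position 5.
Correct: flip bit 5 of r = 010000100111100 to get c = 010010100111100.


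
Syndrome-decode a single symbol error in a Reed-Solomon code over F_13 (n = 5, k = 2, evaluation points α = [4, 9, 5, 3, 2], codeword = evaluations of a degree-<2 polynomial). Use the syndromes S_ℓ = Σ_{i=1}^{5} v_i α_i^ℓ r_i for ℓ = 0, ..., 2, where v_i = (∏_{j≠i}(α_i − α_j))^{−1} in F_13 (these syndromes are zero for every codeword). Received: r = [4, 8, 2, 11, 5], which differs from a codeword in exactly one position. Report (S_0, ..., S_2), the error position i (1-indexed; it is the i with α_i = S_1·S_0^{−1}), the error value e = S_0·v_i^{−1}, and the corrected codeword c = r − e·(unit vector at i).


S = (9, 6, 4), error at position 3, error magnitude e = 5, c = [4, 8, 10, 11, 5].

Step 1: column multipliers v_i = (∏_{j≠i}(α_i − α_j))^{−1} mod 13.
  i = 1 (α = 4): (4−9)(4−5)(4−3)(4−2) = (−5)·(−1)·1·2 = 10 ≡ 10, so v_1 = 10^{−1} = 4 (mod 13).
  i = 2 (α = 9): (9−4)(9−5)(9−3)(9−2) = 5·4·6·7 = 840 ≡ 8, so v_2 = 8^{−1} = 5 (mod 13).
  i = 3 (α = 5): (5−4)(5−9)(5−3)(5−2) = 1·(−4)·2·3 = −24 ≡ 2, so v_3 = 2^{−1} = 7 (mod 13).
  i = 4 (α = 3): (3−4)(3−9)(3−5)(3−2) = (−1)·(−6)·(−2)·1 = −12 ≡ 1, so v_4 = 1^{−1} = 1 (mod 13).
  i = 5 (α = 2): (2−4)(2−9)(2−5)(2−3) = (−2)·(−7)·(−3)·(−1) = 42 ≡ 3, so v_5 = 3^{−1} = 9 (mod 13).
  v = [4, 5, 7, 1, 9].
Step 2: syndromes of r = [4, 8, 2, 11, 5] (all sums mod 13).
  S_0 = Σ v_i r_i = 4·4 + 5·8 + 7·2 + 1·11 + 9·5 = 126 ≡ 9.
  S_1 = Σ v_i α_i r_i = 4·4·4 + 5·9·8 + 7·5·2 + 1·3·11 + 9·2·5 = 617 ≡ 6.
  α_i^2 mod 13 = [3, 3, 12, 9, 4].
  S_2 = Σ v_i α_i^2 r_i = 4·3·4 + 5·3·8 + 7·12·2 + 1·9·11 + 9·4·5 = 615 ≡ 4.
  S = (9, 6, 4) ≠ 0, so r is not a codeword (an error is present).
Step 3: locate the error. For a single error e at position i, S_ℓ = v_i·e·α_i^ℓ, so α_err = S_1/S_0.
  S_0^{−1} = 9^{−1} = 3 (mod 13), so α_err = 6·3 = 18 ≡ 5 = α_3. Error position i = 3.
  Consistency check: S_2/S_1 = 4·11 = 44 ≡ 5 = α_err ✓ (single-error assumption holds).
Step 4: error magnitude e = S_0/v_3 = S_0·∏_{j≠3}(α_3 − α_j) = 9·2 = 18 ≡ 5 (mod 13).
Step 5: correct position 3: c_3 = r_3 − e = 2 − 5 ≡ 10 (mod 13). Hence c = [4, 8, 10, 11, 5].
  Check: interpolating c through the α_i gives m(x) = 6 + 6·x (degree < 2) with m(α_i) = c_i for every i, so c is indeed a codeword.


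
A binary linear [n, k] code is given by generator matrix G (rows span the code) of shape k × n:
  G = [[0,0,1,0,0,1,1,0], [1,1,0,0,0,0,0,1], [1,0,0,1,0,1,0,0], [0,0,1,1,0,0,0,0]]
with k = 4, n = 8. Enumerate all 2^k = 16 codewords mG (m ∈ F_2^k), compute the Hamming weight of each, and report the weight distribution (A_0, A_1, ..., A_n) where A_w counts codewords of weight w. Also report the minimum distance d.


Weight distribution: A_0 = 1, A_2 = 2, A_3 = 6, A_4 = 3, A_5 = 2, A_6 = 2. Minimum distance d = 2.

Enumerate all 2^4 = 16 messages m ∈ F_2^4.
For each, compute codeword c = mG in F_2^8, then tally its weight.
  m = 0000 → c = 00000000, weight = 0.
  m = 1000 → c = 00100110, weight = 3.
  m = 0100 → c = 11000001, weight = 3.
  m = 1100 → c = 11100111, weight = 6.
  m = 0010 → c = 10010100, weight = 3.
  m = 1010 → c = 10110010, weight = 4.
  m = 0110 → c = 01010101, weight = 4.
  m = 1110 → c = 01110011, weight = 5.
  m = 0001 → c = 00110000, weight = 2.
  m = 1001 → c = 00010110, weight = 3.
  m = 0101 → c = 11110001, weight = 5.
  m = 1101 → c = 11010111, weight = 6.
  m = 0011 → c = 10100100, weight = 3.
  m = 1011 → c = 10000010, weight = 2.
  m = 0111 → c = 01100101, weight = 4.
  m = 1111 → c = 01000011, weight = 3.
Tally weights:
  weight 0: 1 codewords.
  weight 2: 2 codewords.
  weight 3: 6 codewords.
  weight 4: 3 codewords.
  weight 5: 2 codewords.
  weight 6: 2 codewords.
Minimum distance d = smallest w > 0 with A_w > 0 = 2.
Sanity: Σ A_w = 16 = 2^4 = 16 ✓.


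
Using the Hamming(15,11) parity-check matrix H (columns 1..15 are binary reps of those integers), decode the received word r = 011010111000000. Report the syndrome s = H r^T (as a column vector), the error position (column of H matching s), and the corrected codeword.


s = (0, 0, 1, 0)^T, error position = 2, corrected codeword c = 001010111000000

Compute s = H r^T mod 2 one row at a time:
  s_1 = 1 + 1 + 0 + 0 + 0 + 0 + 0 + 0 = 2 ≡ 0 (mod 2).
  s_2 = 0 + 1 + 0 + 1 + 0 + 0 + 0 + 0 = 2 ≡ 0 (mod 2).
  s_3 = 1 + 1 + 0 + 1 + 0 + 0 + 0 + 0 = 3 ≡ 1 (mod 2).
  s_4 = 0 + 1 + 1 + 1 + 1 + 0 + 0 + 0 = 4 ≡ 0 (mod 2).
s = (0, 0, 1, 0)^T — this equals column 2 of H (binary 0010), so error is at position 2.
Correct: flip bit 2 of r = 011010111000000 to get c = 001010111000000.


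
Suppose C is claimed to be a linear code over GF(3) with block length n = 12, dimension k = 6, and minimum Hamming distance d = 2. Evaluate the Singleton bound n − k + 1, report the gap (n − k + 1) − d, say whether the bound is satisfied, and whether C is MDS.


Singleton RHS = n − k + 1 = 7, slack = 5, bound satisfied, not MDS.

Singleton bound: d ≤ n − k + 1.
Here n = 12, k = 6, so n − k + 1 = 7.
Given d = 2, check d ≤ 7: YES.
Slack = (n − k + 1) − d = 5.
The code is NOT MDS (slack = 5 > 0).
Description: the claimed parameters are [12, 6, 2]_3; such a code would be non-MDS.


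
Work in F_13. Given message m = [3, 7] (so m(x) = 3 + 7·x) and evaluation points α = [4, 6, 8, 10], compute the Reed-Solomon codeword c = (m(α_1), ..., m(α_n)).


c = [5, 6, 7, 8]

Message polynomial: m(x) = 3 + 7·x (mod 13).
For each evaluation point α_i, compute m(α_i) mod 13:
  α_1 = 4: Horner steps 7 → 5, so m(4) = 5.
  α_2 = 6: Horner steps 7 → 6, so m(6) = 6.
  α_3 = 8: Horner steps 7 → 7, so m(8) = 7.
  α_4 = 10: Horner steps 7 → 8, so m(10) = 8.
Codeword c = [5, 6, 7, 8] ∈ F_13^4.


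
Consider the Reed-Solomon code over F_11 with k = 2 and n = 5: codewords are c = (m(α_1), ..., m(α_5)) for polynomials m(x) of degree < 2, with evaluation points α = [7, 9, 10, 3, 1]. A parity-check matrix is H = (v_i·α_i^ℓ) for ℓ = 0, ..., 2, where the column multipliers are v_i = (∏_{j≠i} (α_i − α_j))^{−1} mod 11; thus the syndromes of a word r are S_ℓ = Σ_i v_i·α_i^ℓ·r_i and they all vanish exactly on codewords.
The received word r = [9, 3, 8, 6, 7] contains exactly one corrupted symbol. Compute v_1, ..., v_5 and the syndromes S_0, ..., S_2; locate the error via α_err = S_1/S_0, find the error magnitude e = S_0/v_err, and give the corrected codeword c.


S = (5, 2, 3), error at position 1, error magnitude e = 5, c = [4, 3, 8, 6, 7].

Step 1: column multipliers v_i = (∏_{j≠i}(α_i − α_j))^{−1} mod 11.
  i = 1 (α = 7): (7−9)(7−10)(7−3)(7−1) = (−2)·(−3)·4·6 = 144 ≡ 1, so v_1 = 1^{−1} = 1 (mod 11).
  i = 2 (α = 9): (9−7)(9−10)(9−3)(9−1) = 2·(−1)·6·8 = −96 ≡ 3, so v_2 = 3^{−1} = 4 (mod 11).
  i = 3 (α = 10): (10−7)(10−9)(10−3)(10−1) = 3·1·7·9 = 189 ≡ 2, so v_3 = 2^{−1} = 6 (mod 11).
  i = 4 (α = 3): (3−7)(3−9)(3−10)(3−1) = (−4)·(−6)·(−7)·2 = −336 ≡ 5, so v_4 = 5^{−1} = 9 (mod 11).
  i = 5 (α = 1): (1−7)(1−9)(1−10)(1−3) = (−6)·(−8)·(−9)·(−2) = 864 ≡ 6, so v_5 = 6^{−1} = 2 (mod 11).
  v = [1, 4, 6, 9, 2].
Step 2: syndromes of r = [9, 3, 8, 6, 7] (all sums mod 11).
  S_0 = Σ v_i r_i = 1·9 + 4·3 + 6·8 + 9·6 + 2·7 = 137 ≡ 5.
  S_1 = Σ v_i α_i r_i = 1·7·9 + 4·9·3 + 6·10·8 + 9·3·6 + 2·1·7 = 827 ≡ 2.
  α_i^2 mod 11 = [5, 4, 1, 9, 1].
  S_2 = Σ v_i α_i^2 r_i = 1·5·9 + 4·4·3 + 6·1·8 + 9·9·6 + 2·1·7 = 641 ≡ 3.
  S = (5, 2, 3) ≠ 0, so r is not a codeword (an error is present).
Step 3: locate the error. For a single error e at position i, S_ℓ = v_i·e·α_i^ℓ, so α_err = S_1/S_0.
  S_0^{−1} = 5^{−1} = 9 (mod 11), so α_err = 2·9 = 18 ≡ 7 = α_1. Error position i = 1.
  Consistency check: S_2/S_1 = 3·6 = 18 ≡ 7 = α_err ✓ (single-error assumption holds).
Step 4: error magnitude e = S_0/v_1 = S_0·∏_{j≠1}(α_1 − α_j) = 5·1 = 5 ≡ 5 (mod 11).
Step 5: correct position 1: c_1 = r_1 − e = 9 − 5 ≡ 4 (mod 11). Hence c = [4, 3, 8, 6, 7].
  Check: interpolating c through the α_i gives m(x) = 2 + 5·x (degree < 2) with m(α_i) = c_i for every i, so c is indeed a codeword.


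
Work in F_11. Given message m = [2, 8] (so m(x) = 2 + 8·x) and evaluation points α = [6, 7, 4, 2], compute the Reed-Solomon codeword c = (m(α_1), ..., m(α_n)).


c = [6, 3, 1, 7]

Message polynomial: m(x) = 2 + 8·x (mod 11).
For each evaluation point α_i, compute m(α_i) mod 11:
  α_1 = 6: Horner steps 8 → 6, so m(6) = 6.
  α_2 = 7: Horner steps 8 → 3, so m(7) = 3.
  α_3 = 4: Horner steps 8 → 1, so m(4) = 1.
  α_4 = 2: Horner steps 8 → 7, so m(2) = 7.
Codeword c = [6, 3, 1, 7] ∈ F_11^4.


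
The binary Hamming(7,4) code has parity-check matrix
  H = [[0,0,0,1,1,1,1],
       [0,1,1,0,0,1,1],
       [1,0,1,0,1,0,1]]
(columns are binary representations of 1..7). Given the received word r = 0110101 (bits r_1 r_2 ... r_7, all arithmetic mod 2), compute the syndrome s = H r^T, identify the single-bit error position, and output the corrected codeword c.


s = (0, 1, 1)^T, error position = 3, corrected codeword c = 0100101

Compute s = H r^T mod 2 one row at a time:
  s_1 = 0 + 1 + 0 + 1 = 2 ≡ 0 (mod 2).
  s_2 = 1 + 1 + 0 + 1 = 3 ≡ 1 (mod 2).
  s_3 = 0 + 1 + 1 + 1 = 3 ≡ 1 (mod 2).
s = (0, 1, 1)^T — this equals column 3 of H (binary 011), so error is at position 3.
Correct: flip bit 3 of r = 0110101 to get c = 0100101.


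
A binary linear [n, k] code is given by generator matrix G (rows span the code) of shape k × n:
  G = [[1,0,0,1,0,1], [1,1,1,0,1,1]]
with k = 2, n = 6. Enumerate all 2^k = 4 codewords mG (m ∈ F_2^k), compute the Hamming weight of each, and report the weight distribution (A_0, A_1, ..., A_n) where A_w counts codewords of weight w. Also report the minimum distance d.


Weight distribution: A_0 = 1, A_3 = 1, A_4 = 1, A_5 = 1. Minimum distance d = 3.

Enumerate all 2^2 = 4 messages m ∈ F_2^2.
For each, compute codeword c = mG in F_2^6, then tally its weight.
  m = 00 → c = 000000, weight = 0.
  m = 10 → c = 100101, weight = 3.
  m = 01 → c = 111011, weight = 5.
  m = 11 → c = 011110, weight = 4.
Tally weights:
  weight 0: 1 codewords.
  weight 3: 1 codewords.
  weight 4: 1 codewords.
  weight 5: 1 codewords.
Minimum distance d = smallest w > 0 with A_w > 0 = 3.
Sanity: Σ A_w = 4 = 2^2 = 4 ✓.
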